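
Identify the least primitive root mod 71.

φ(71) = 71 − 1 = 70 = 2 · 5 · 7.
Test candidates g = 2, 3, … against the prime factors q ∈ {2, 5, 7} of φ(71): g is a generator iff g^(70/q) ≢ 1 for every such q.
g = 2: 2^35 ≡ 1 — hits 1, so not a primitive root.
g = 3: 3^35 ≡ 1 — hits 1, so not a primitive root.
g = 4: 4^35 ≡ 1 — hits 1, so not a primitive root.
g = 5: 5^35 ≡ 1 — hits 1, so not a primitive root.
g = 6: 6^35 ≡ 1 — hits 1, so not a primitive root.
g = 7: 7^35 ≡ 70; 7^14 ≡ 54; 7^10 ≡ 45 — none is 1, so 7 is a primitive root.
The smallest primitive root modulo 71 is 7.

7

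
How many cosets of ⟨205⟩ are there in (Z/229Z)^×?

1

The order of 205 must divide φ(229) = 229 − 1 = 228 = 2^2 · 3 · 19.
Divisors of 228: 1, 2, 3, 4, 6, 12, 19, 38, 57, 76, 114, 228.
Evaluate successive powers at the divisors of 228:
205^1 ≡ 205 (mod 229)
205^2 ≡ 118 (mod 229)
205^3 ≡ 145 (mod 229)
205^4 ≡ 184 (mod 229)
205^6 ≡ 186 (mod 229)
205^12 ≡ 17 (mod 229)
205^19 ≡ 140 (mod 229)
205^38 ≡ 135 (mod 229)
205^57 ≡ 122 (mod 229)
205^76 ≡ 134 (mod 229)
205^114 ≡ 228 (mod 229)
205^228 ≡ 1 (mod 229) ✓
So ord_229(205) = 228, hence |⟨205⟩| = 228.
Index = |(Z/229Z)^×| / |⟨205⟩| = 228 / 228 = 1.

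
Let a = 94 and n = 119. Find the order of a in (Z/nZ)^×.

24

Since 94 ∈ (Z/119Z)^×, its order divides φ(119) = φ(7·17) = (7−1)·(17−1) = 6·16 = 96 = 2^5 · 3.
Divisors of 96: 1, 2, 3, 4, 6, 8, 12, 16, 24, 32, 48, 96.
Test each divisor d:
94^1 ≡ 94 (mod 119)
94^2 ≡ 30 (mod 119)
94^3 ≡ 83 (mod 119)
94^4 ≡ 67 (mod 119)
94^6 ≡ 106 (mod 119)
94^8 ≡ 86 (mod 119)
94^12 ≡ 50 (mod 119)
94^16 ≡ 18 (mod 119)
94^24 ≡ 1 (mod 119) ✓
So ord_119(94) = 24.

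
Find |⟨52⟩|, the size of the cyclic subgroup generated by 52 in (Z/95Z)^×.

The order of 52 must divide φ(95) = φ(5·19) = (5−1)·(19−1) = 4·18 = 72 = 2^3 · 3^2.
Divisors of 72: 1, 2, 3, 4, 6, 8, 9, 12, 18, 24, 36, 72.
Test each divisor d:
52^1 ≡ 52
52^2 ≡ 44
52^3 ≡ 8
52^4 ≡ 36
52^6 ≡ 64
52^8 ≡ 61
52^9 ≡ 37
52^12 ≡ 11
52^18 ≡ 39
52^24 ≡ 26
52^36 ≡ 1
The smallest such exponent is 36, so the order of 52 is 36.

36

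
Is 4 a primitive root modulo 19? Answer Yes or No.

No

φ(19) = 19 − 1 = 18 = 2 · 3^2.
An element g generates (Z/19Z)^× iff g^(18/q) ≢ 1 (mod 19) for each prime q ∈ {2, 3}.
4^9 ≡ 1 (mod 19)  [q = 2: ≡ 1 ✗]
4^6 ≡ 11 (mod 19)  [q = 3: ≢ 1 ✓]
4^9 ≡ 1 shows ord(4) | 9, strictly less than φ(19); not a primitive root.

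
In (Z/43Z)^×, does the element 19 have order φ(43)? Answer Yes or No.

Yes

φ(43) = 43 − 1 = 42 = 2 · 3 · 7.
An element g generates (Z/43Z)^× iff g^(42/q) ≢ 1 (mod 43) for each prime q ∈ {2, 3, 7}.
19^21 ≡ 42 (mod 43)  [q = 2: ≢ 1 ✓]
19^14 ≡ 36 (mod 43)  [q = 3: ≢ 1 ✓]
19^6 ≡ 11 (mod 43)  [q = 7: ≢ 1 ✓]
None equal 1, so ord_43(19) = 42: 19 is a primitive root.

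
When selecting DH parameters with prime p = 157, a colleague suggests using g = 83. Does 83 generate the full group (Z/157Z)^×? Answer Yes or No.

φ(157) = 157 − 1 = 156 = 2^2 · 3 · 13.
Test 83^(156/q) mod 157 for each prime factor q of 156:
83^78 ≡ 156 (mod 157)  [q = 2: ≢ 1 ✓]
83^52 ≡ 144 (mod 157)  [q = 3: ≢ 1 ✓]
83^12 ≡ 46 (mod 157)  [q = 13: ≢ 1 ✓]
All checks pass, so 83 has order 156 and is a primitive root modulo 157.

Yes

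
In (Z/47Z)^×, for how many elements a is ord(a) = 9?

0

φ(47) = 47 − 1 = 46 = 2 · 23.
(Z/47Z)^× is cyclic (|G| = 46); a cyclic group of order m has exactly φ(d) elements of each order d | m, and none otherwise.
Since 9 ∤ 46, the count is 0.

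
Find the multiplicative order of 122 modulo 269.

268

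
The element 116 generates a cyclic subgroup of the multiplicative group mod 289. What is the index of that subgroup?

1

By Lagrange's theorem, ord_289(116) divides φ(289) = φ(17^2) = 17·(17−1) = 272 = 2^4 · 17.
Divisors of 272: 1, 2, 4, 8, 16, 17, 34, 68, 136, 272.
Compute 116^d (mod 289) for the divisors d until we hit 1:
116^1 ≡ 116
116^2 ≡ 162
116^4 ≡ 234
116^8 ≡ 135
116^16 ≡ 18
116^17 ≡ 65
116^34 ≡ 179
116^68 ≡ 251
116^136 ≡ 288
116^272 ≡ 1
Thus |⟨116⟩| = ord(116) = 272.
The index is φ(289) / ord(116) = 272 / 272 = 1.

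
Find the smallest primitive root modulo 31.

3

φ(31) = 31 − 1 = 30 = 2 · 3 · 5.
g is a primitive root iff g^(30/q) ≢ 1 (mod 31) for each prime q ∈ {2, 3, 5}.
g = 2: 2^15 ≡ 1 — hits 1, so not a primitive root.
g = 3: 3^15 ≡ 30; 3^10 ≡ 25; 3^6 ≡ 16 — none is 1, so 3 is a primitive root.
The smallest primitive root modulo 31 is 3.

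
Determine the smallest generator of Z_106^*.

3

φ(106) = φ(2)·φ(53) = 1·52 = 52 = 2^2 · 13.
g is a primitive root iff g^(52/q) ≢ 1 (mod 106) for each prime q ∈ {2, 13}.
g = 2: gcd(2, 106) = 2 > 1, not a unit — skip.
g = 3: 3^26 ≡ 105; 3^4 ≡ 81 — none is 1, so 3 is a primitive root.
The smallest primitive root modulo 106 is 3.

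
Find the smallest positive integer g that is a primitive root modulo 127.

φ(127) = 127 − 1 = 126 = 2 · 3^2 · 7.
Test candidates g = 2, 3, … against the prime factors q ∈ {2, 3, 7} of φ(127): g is a generator iff g^(126/q) ≢ 1 for every such q.
g = 2: 2^63 ≡ 1 — hits 1, so not a primitive root.
g = 3: 3^63 ≡ 126; 3^42 ≡ 107; 3^18 ≡ 4 — none is 1, so 3 is a primitive root.
Hence the least primitive root of 127 is 3.

3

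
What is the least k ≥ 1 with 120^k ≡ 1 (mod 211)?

105

By Lagrange's theorem, ord_211(120) divides φ(211) = 211 − 1 = 210 = 2 · 3 · 5 · 7.
Divisors of 210: 1, 2, 3, 5, 6, 7, 10, 14, 15, 21, 30, 35, 42, 70, 105, 210.
Test each divisor d:
120^1 ≡ 120
120^2 ≡ 52
120^3 ≡ 121
120^5 ≡ 173
120^6 ≡ 82
120^7 ≡ 134
120^10 ≡ 178
120^14 ≡ 21
120^15 ≡ 199
120^21 ≡ 71
120^30 ≡ 144
120^35 ≡ 14
120^42 ≡ 188
120^70 ≡ 196
120^105 ≡ 1
So ord_211(120) = 105.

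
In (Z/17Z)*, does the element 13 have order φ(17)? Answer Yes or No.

φ(17) = 17 − 1 = 16 = 2^4.
Test 13^(16/q) mod 17 for each prime factor q of 16:
13^8 ≡ 1 (mod 17)  [q = 2: ≡ 1 ✗]
Since 13^8 ≡ 1, the order of 13 divides 8 < 16, so 13 is not a primitive root.

No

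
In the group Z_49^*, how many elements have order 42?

12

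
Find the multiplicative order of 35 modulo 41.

40

ord(35) | φ(41) = 41 − 1 = 40 = 2^3 · 5.
Divisors of 40: 1, 2, 4, 5, 8, 10, 20, 40.
Test each divisor d:
35^1 ≡ 35 (mod 41)
35^2 ≡ 36 (mod 41)
35^4 ≡ 25 (mod 41)
35^5 ≡ 14 (mod 41)
35^8 ≡ 10 (mod 41)
35^10 ≡ 32 (mod 41)
35^20 ≡ 40 (mod 41)
35^40 ≡ 1 (mod 41) ✓
So ord_41(35) = 40.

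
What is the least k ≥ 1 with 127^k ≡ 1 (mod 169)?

78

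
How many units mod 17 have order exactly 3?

φ(17) = 17 − 1 = 16 = 2^4.
In a cyclic group of order 16, there are φ(d) elements of order d for each divisor d of 16, and zero for non-divisors.
3 does not divide 16, so no element of (Z/17Z)^× has order 3.

0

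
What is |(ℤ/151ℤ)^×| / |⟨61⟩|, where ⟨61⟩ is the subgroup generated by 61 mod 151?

1

Since 61 ∈ (Z/151Z)^×, its order divides φ(151) = 151 − 1 = 150 = 2 · 3 · 5^2.
Divisors of 150: 1, 2, 3, 5, 6, 10, 15, 25, 30, 50, 75, 150.
Evaluate successive powers at the divisors of 150:
61^1 ≡ 61 (mod 151)
61^2 ≡ 97 (mod 151)
61^3 ≡ 28 (mod 151)
61^5 ≡ 149 (mod 151)
61^6 ≡ 29 (mod 151)
61^10 ≡ 4 (mod 151)
61^15 ≡ 143 (mod 151)
61^25 ≡ 119 (mod 151)
61^30 ≡ 64 (mod 151)
61^50 ≡ 118 (mod 151)
61^75 ≡ 150 (mod 151)
61^150 ≡ 1 (mod 151) ✓
So ord_151(61) = 150, hence |⟨61⟩| = 150.
[(Z/151Z)^× : ⟨61⟩] = 150/150 = 1.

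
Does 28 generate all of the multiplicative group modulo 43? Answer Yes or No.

Yes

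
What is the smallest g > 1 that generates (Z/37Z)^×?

φ(37) = 37 − 1 = 36 = 2^2 · 3^2.
g is a primitive root iff g^(36/q) ≢ 1 (mod 37) for each prime q ∈ {2, 3}.
g = 2: 2^18 ≡ 36; 2^12 ≡ 26 — none is 1, so 2 is a primitive root.
So 2 is the smallest generator of (Z/37Z)^×.

2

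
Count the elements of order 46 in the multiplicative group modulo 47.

φ(47) = 47 − 1 = 46 = 2 · 23.
(Z/47Z)^× is cyclic (|G| = 46); a cyclic group of order m has exactly φ(d) elements of each order d | m, and none otherwise.
46 = 2 · 23 divides 46, and φ(46) = 22.

22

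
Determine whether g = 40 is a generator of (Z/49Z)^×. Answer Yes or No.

Yes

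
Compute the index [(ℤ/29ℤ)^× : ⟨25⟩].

Since 25 ∈ (Z/29Z)^×, its order divides φ(29) = 29 − 1 = 28 = 2^2 · 7.
Divisors of 28: 1, 2, 4, 7, 14, 28.
Check 25^d mod 29 for each divisor in increasing order:
25^1 ≡ 25
25^2 ≡ 16
25^4 ≡ 24
25^7 ≡ 1
So ord_29(25) = 7, hence |⟨25⟩| = 7.
The index is φ(29) / ord(25) = 28 / 7 = 4.

4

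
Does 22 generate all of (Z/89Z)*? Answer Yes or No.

No

φ(89) = 89 − 1 = 88 = 2^3 · 11.
Test 22^(88/q) mod 89 for each prime factor q of 88:
22^44 ≡ 1 (mod 89)  [q = 2: ≡ 1 ✗]
22^8 ≡ 64 (mod 89)  [q = 11: ≢ 1 ✓]
The check at q = 2 fails, so 22 generates a proper subgroup.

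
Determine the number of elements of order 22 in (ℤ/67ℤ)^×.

10

φ(67) = 67 − 1 = 66 = 2 · 3 · 11.
Since (Z/67Z)^× is cyclic of order 66, the number of elements of order d is φ(d) when d | 66 and 0 otherwise.
22 = 2 · 11 divides 66, and φ(22) = 10.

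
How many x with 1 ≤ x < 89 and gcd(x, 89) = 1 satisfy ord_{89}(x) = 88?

40

φ(89) = 89 − 1 = 88 = 2^3 · 11.
(Z/89Z)^× is cyclic (|G| = 88); a cyclic group of order m has exactly φ(d) elements of each order d | m, and none otherwise.
88 = 2^3 · 11 divides 88, and φ(88) = 40.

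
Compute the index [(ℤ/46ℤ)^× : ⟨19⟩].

ord(19) | φ(46) = φ(2)·φ(23) = 1·22 = 22 = 2 · 11.
Divisors of 22: 1, 2, 11, 22.
Test each divisor d:
19^1 ≡ 19 (mod 46)
19^2 ≡ 39 (mod 46)
19^11 ≡ 45 (mod 46)
19^22 ≡ 1 (mod 46) ✓
The order of 19 is 22, so the subgroup it generates has 22 elements.
[(Z/46Z)^× : ⟨19⟩] = 22/22 = 1.

1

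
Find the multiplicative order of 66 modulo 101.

100

Since 66 ∈ (Z/101Z)^×, its order divides φ(101) = 101 − 1 = 100 = 2^2 · 5^2.
Divisors of 100: 1, 2, 4, 5, 10, 20, 25, 50, 100.
Compute 66^d (mod 101) for the divisors d until we hit 1:
66^1 ≡ 66 (mod 101)
66^2 ≡ 13 (mod 101)
66^4 ≡ 68 (mod 101)
66^5 ≡ 44 (mod 101)
66^10 ≡ 17 (mod 101)
66^20 ≡ 87 (mod 101)
66^25 ≡ 91 (mod 101)
66^50 ≡ 100 (mod 101)
66^100 ≡ 1 (mod 101) ✓
Hence ord(66) = 100.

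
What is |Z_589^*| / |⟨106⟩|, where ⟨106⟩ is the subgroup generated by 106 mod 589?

18

By Lagrange's theorem, ord_589(106) divides φ(589) = φ(19·31) = (19−1)·(31−1) = 18·30 = 540 = 2^2 · 3^3 · 5.
Divisors of 540: 1, 2, 3, 4, 5, 6, 9, 10, 12, 15, 18, 20, 27, 30, 36, 45, 54, 60, 90, 108, 135, 180, 270, 540.
Test each divisor d:
106^1 ≡ 106 (mod 589)
106^2 ≡ 45 (mod 589)
106^3 ≡ 58 (mod 589)
106^4 ≡ 258 (mod 589)
106^5 ≡ 254 (mod 589)
106^6 ≡ 419 (mod 589)
106^9 ≡ 153 (mod 589)
106^10 ≡ 315 (mod 589)
106^12 ≡ 39 (mod 589)
106^15 ≡ 495 (mod 589)
106^18 ≡ 438 (mod 589)
106^20 ≡ 273 (mod 589)
106^27 ≡ 457 (mod 589)
106^30 ≡ 1 (mod 589) ✓
So ord_589(106) = 30, hence |⟨106⟩| = 30.
[(Z/589Z)^× : ⟨106⟩] = 540/30 = 18.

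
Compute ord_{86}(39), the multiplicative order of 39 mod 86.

ord(39) | φ(86) = φ(2)·φ(43) = 1·42 = 42 = 2 · 3 · 7.
Divisors of 42: 1, 2, 3, 6, 7, 14, 21, 42.
Test each divisor d:
39^1 ≡ 39
39^2 ≡ 59
39^3 ≡ 65
39^6 ≡ 11
39^7 ≡ 85
39^14 ≡ 1
Therefore the multiplicative order of 39 modulo 86 is 14.

14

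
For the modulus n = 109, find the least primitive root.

6

φ(109) = 109 − 1 = 108 = 2^2 · 3^3.
Test candidates g = 2, 3, … against the prime factors q ∈ {2, 3} of φ(109): g is a generator iff g^(108/q) ≢ 1 for every such q.
g = 2: 2^54 ≡ 108; 2^36 ≡ 1 — hits 1, so not a primitive root.
g = 3: 3^54 ≡ 1 — hits 1, so not a primitive root.
g = 4: 4^54 ≡ 1 — hits 1, so not a primitive root.
g = 5: 5^54 ≡ 1 — hits 1, so not a primitive root.
g = 6: 6^54 ≡ 108; 6^36 ≡ 63 — none is 1, so 6 is a primitive root.
The smallest primitive root modulo 109 is 6.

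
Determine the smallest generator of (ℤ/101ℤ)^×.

φ(101) = 101 − 1 = 100 = 2^2 · 5^2.
Test candidates g = 2, 3, … against the prime factors q ∈ {2, 5} of φ(101): g is a generator iff g^(100/q) ≢ 1 for every such q.
g = 2: 2^50 ≡ 100; 2^20 ≡ 95 — none is 1, so 2 is a primitive root.
Hence the least primitive root of 101 is 2.

2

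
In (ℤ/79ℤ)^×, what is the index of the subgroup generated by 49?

2

By Lagrange's theorem, ord_79(49) divides φ(79) = 79 − 1 = 78 = 2 · 3 · 13.
Divisors of 78: 1, 2, 3, 6, 13, 26, 39, 78.
Compute 49^d (mod 79) for the divisors d until we hit 1:
49^1 ≡ 49 (mod 79)
49^2 ≡ 31 (mod 79)
49^3 ≡ 18 (mod 79)
49^6 ≡ 8 (mod 79)
49^13 ≡ 55 (mod 79)
49^26 ≡ 23 (mod 79)
49^39 ≡ 1 (mod 79) ✓
So ord_79(49) = 39, hence |⟨49⟩| = 39.
The index is φ(79) / ord(49) = 78 / 39 = 2.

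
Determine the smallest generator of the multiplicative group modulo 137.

3

φ(137) = 137 − 1 = 136 = 2^3 · 17.
Test candidates g = 2, 3, … against the prime factors q ∈ {2, 17} of φ(137): g is a generator iff g^(136/q) ≢ 1 for every such q.
g = 2: 2^68 ≡ 1 — hits 1, so not a primitive root.
g = 3: 3^68 ≡ 136; 3^8 ≡ 122 — none is 1, so 3 is a primitive root.
Hence the least primitive root of 137 is 3.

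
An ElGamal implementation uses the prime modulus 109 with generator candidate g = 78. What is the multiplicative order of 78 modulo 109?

ord(78) | φ(109) = 109 − 1 = 108 = 2^2 · 3^3.
Divisors of 108: 1, 2, 3, 4, 6, 9, 12, 18, 27, 36, 54, 108.
Compute 78^d (mod 109) for the divisors d until we hit 1:
78^1 ≡ 78 (mod 109)
78^2 ≡ 89 (mod 109)
78^3 ≡ 75 (mod 109)
78^4 ≡ 73 (mod 109)
78^6 ≡ 66 (mod 109)
78^9 ≡ 45 (mod 109)
78^12 ≡ 105 (mod 109)
78^18 ≡ 63 (mod 109)
78^27 ≡ 1 (mod 109) ✓
The smallest such exponent is 27, so the order of 78 is 27.

27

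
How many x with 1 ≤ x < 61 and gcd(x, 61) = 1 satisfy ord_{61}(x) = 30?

φ(61) = 61 − 1 = 60 = 2^2 · 3 · 5.
Since (Z/61Z)^× is cyclic of order 60, the number of elements of order d is φ(d) when d | 60 and 0 otherwise.
30 = 2 · 3 · 5 divides 60, and φ(30) = 8.

8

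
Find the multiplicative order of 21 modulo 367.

122

Since 21 ∈ (Z/367Z)^×, its order divides φ(367) = 367 − 1 = 366 = 2 · 3 · 61.
Divisors of 366: 1, 2, 3, 6, 61, 122, 183, 366.
Test each divisor d:
21^1 ≡ 21
21^2 ≡ 74
21^3 ≡ 86
21^6 ≡ 56
21^61 ≡ 366
21^122 ≡ 1
The smallest such exponent is 122, so the order of 21 is 122.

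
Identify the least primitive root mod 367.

φ(367) = 367 − 1 = 366 = 2 · 3 · 61.
g is a primitive root iff g^(366/q) ≢ 1 (mod 367) for each prime q ∈ {2, 3, 61}.
g = 2: 2^183 ≡ 1 — hits 1, so not a primitive root.
g = 3: 3^183 ≡ 366; 3^122 ≡ 1 — hits 1, so not a primitive root.
g = 4: 4^183 ≡ 1 — hits 1, so not a primitive root.
g = 5: 5^183 ≡ 366; 5^122 ≡ 1 — hits 1, so not a primitive root.
g = 6: 6^183 ≡ 366; 6^122 ≡ 283; 6^6 ≡ 47 — none is 1, so 6 is a primitive root.
So 6 is the smallest generator of (Z/367Z)^×.

6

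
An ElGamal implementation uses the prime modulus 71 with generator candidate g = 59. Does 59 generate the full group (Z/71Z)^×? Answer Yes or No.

Yes

φ(71) = 71 − 1 = 70 = 2 · 5 · 7.
It suffices to check that the order of 59 is not a proper divisor of 70: compute 59^(70/q) for q ∈ {2, 5, 7}.
59^35 ≡ 70 (mod 71)  [q = 2: ≢ 1 ✓]
59^14 ≡ 57 (mod 71)  [q = 5: ≢ 1 ✓]
59^10 ≡ 32 (mod 71)  [q = 7: ≢ 1 ✓]
None equal 1, so ord_71(59) = 70: 59 is a primitive root.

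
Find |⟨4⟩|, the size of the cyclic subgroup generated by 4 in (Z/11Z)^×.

5

The order of 4 must divide φ(11) = 11 − 1 = 10 = 2 · 5.
Divisors of 10: 1, 2, 5, 10.
Test each divisor d:
4^1 ≡ 4 (mod 11)
4^2 ≡ 5 (mod 11)
4^5 ≡ 1 (mod 11) ✓
The smallest such exponent is 5, so the order of 4 is 5.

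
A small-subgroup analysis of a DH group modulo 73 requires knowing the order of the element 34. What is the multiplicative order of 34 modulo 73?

72

ord(34) | φ(73) = 73 − 1 = 72 = 2^3 · 3^2.
Divisors of 72: 1, 2, 3, 4, 6, 8, 9, 12, 18, 24, 36, 72.
Evaluate successive powers at the divisors of 72:
34^1 ≡ 34
34^2 ≡ 61
34^3 ≡ 30
34^4 ≡ 71
34^6 ≡ 24
34^8 ≡ 4
34^9 ≡ 63
34^12 ≡ 65
34^18 ≡ 27
34^24 ≡ 64
34^36 ≡ 72
34^72 ≡ 1
So ord_73(34) = 72.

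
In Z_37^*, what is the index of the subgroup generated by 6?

9

By Lagrange's theorem, ord_37(6) divides φ(37) = 37 − 1 = 36 = 2^2 · 3^2.
Divisors of 36: 1, 2, 3, 4, 6, 9, 12, 18, 36.
Check 6^d mod 37 for each divisor in increasing order:
6^1 ≡ 6
6^2 ≡ 36
6^3 ≡ 31
6^4 ≡ 1
The order of 6 is 4, so the subgroup it generates has 4 elements.
Index = |(Z/37Z)^×| / |⟨6⟩| = 36 / 4 = 9.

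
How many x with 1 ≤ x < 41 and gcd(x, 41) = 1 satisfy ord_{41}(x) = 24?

0

φ(41) = 41 − 1 = 40 = 2^3 · 5.
In a cyclic group of order 40, there are φ(d) elements of order d for each divisor d of 40, and zero for non-divisors.
24 does not divide 40, so no element of (Z/41Z)^× has order 24.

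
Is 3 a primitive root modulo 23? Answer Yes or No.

No

φ(23) = 23 − 1 = 22 = 2 · 11.
It suffices to check that the order of 3 is not a proper divisor of 22: compute 3^(22/q) for q ∈ {2, 11}.
3^11 ≡ 1 (mod 23)  [q = 2: ≡ 1 ✗]
3^2 ≡ 9 (mod 23)  [q = 11: ≢ 1 ✓]
3^11 ≡ 1 shows ord(3) | 11, strictly less than φ(23); not a primitive root.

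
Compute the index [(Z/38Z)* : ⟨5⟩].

2

The order of 5 must divide φ(38) = φ(2)·φ(19) = 1·18 = 18 = 2 · 3^2.
Divisors of 18: 1, 2, 3, 6, 9, 18.
Test each divisor d:
5^1 ≡ 5 (mod 38)
5^2 ≡ 25 (mod 38)
5^3 ≡ 11 (mod 38)
5^6 ≡ 7 (mod 38)
5^9 ≡ 1 (mod 38) ✓
So ord_38(5) = 9, hence |⟨5⟩| = 9.
Index = |(Z/38Z)^×| / |⟨5⟩| = 18 / 9 = 2.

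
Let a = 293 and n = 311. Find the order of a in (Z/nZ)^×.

62

The order of 293 must divide φ(311) = 311 − 1 = 310 = 2 · 5 · 31.
Divisors of 310: 1, 2, 5, 10, 31, 62, 155, 310.
Test each divisor d:
293^1 ≡ 293 (mod 311)
293^2 ≡ 13 (mod 311)
293^5 ≡ 68 (mod 311)
293^10 ≡ 270 (mod 311)
293^31 ≡ 310 (mod 311)
293^62 ≡ 1 (mod 311) ✓
So ord_311(293) = 62.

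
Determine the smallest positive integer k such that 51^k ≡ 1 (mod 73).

ord(51) | φ(73) = 73 − 1 = 72 = 2^3 · 3^2.
Divisors of 72: 1, 2, 3, 4, 6, 8, 9, 12, 18, 24, 36, 72.
Evaluate successive powers at the divisors of 72:
51^1 ≡ 51
51^2 ≡ 46
51^3 ≡ 10
51^4 ≡ 72
51^6 ≡ 27
51^8 ≡ 1
Therefore the multiplicative order of 51 modulo 73 is 8.

8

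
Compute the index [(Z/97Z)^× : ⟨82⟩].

1

By Lagrange's theorem, ord_97(82) divides φ(97) = 97 − 1 = 96 = 2^5 · 3.
Divisors of 96: 1, 2, 3, 4, 6, 8, 12, 16, 24, 32, 48, 96.
Compute 82^d (mod 97) for the divisors d until we hit 1:
82^1 ≡ 82 (mod 97)
82^2 ≡ 31 (mod 97)
82^3 ≡ 20 (mod 97)
82^4 ≡ 88 (mod 97)
82^6 ≡ 12 (mod 97)
82^8 ≡ 81 (mod 97)
82^12 ≡ 47 (mod 97)
82^16 ≡ 62 (mod 97)
82^24 ≡ 75 (mod 97)
82^32 ≡ 61 (mod 97)
82^48 ≡ 96 (mod 97)
82^96 ≡ 1 (mod 97) ✓
Thus |⟨82⟩| = ord(82) = 96.
The index is φ(97) / ord(82) = 96 / 96 = 1.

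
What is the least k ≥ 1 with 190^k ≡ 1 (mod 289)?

272

ord(190) | φ(289) = φ(17^2) = 17·(17−1) = 272 = 2^4 · 17.
Divisors of 272: 1, 2, 4, 8, 16, 17, 34, 68, 136, 272.
Test each divisor d:
190^1 ≡ 190 (mod 289)
190^2 ≡ 264 (mod 289)
190^4 ≡ 47 (mod 289)
190^8 ≡ 186 (mod 289)
190^16 ≡ 205 (mod 289)
190^17 ≡ 224 (mod 289)
190^34 ≡ 179 (mod 289)
190^68 ≡ 251 (mod 289)
190^136 ≡ 288 (mod 289)
190^272 ≡ 1 (mod 289) ✓
Hence ord(190) = 272.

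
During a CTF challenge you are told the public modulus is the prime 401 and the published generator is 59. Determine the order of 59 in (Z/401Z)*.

The order of 59 must divide φ(401) = 401 − 1 = 400 = 2^4 · 5^2.
Divisors of 400: 1, 2, 4, 5, 8, 10, 16, 20, 25, 40, 50, 80, 100, 200, 400.
Check 59^d mod 401 for each divisor in increasing order:
59^1 ≡ 59
59^2 ≡ 273
59^4 ≡ 344
59^5 ≡ 246
59^8 ≡ 41
59^10 ≡ 366
59^16 ≡ 77
59^20 ≡ 22
59^25 ≡ 199
59^40 ≡ 83
59^50 ≡ 303
59^80 ≡ 72
59^100 ≡ 381
59^200 ≡ 400
59^400 ≡ 1
The smallest such exponent is 400, so the order of 59 is 400.

400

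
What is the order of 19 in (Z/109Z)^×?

36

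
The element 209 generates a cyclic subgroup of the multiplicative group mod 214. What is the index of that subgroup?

2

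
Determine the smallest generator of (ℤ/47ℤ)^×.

5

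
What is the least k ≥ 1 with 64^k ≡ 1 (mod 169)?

26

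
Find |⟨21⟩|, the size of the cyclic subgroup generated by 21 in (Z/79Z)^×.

13

ord(21) | φ(79) = 79 − 1 = 78 = 2 · 3 · 13.
Divisors of 78: 1, 2, 3, 6, 13, 26, 39, 78.
Test each divisor d:
21^1 ≡ 21 (mod 79)
21^2 ≡ 46 (mod 79)
21^3 ≡ 18 (mod 79)
21^6 ≡ 8 (mod 79)
21^13 ≡ 1 (mod 79) ✓
Therefore the multiplicative order of 21 modulo 79 is 13.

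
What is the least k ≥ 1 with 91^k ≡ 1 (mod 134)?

11

By Lagrange's theorem, ord_134(91) divides φ(134) = φ(2)·φ(67) = 1·66 = 66 = 2 · 3 · 11.
Divisors of 66: 1, 2, 3, 6, 11, 22, 33, 66.
Compute 91^d (mod 134) for the divisors d until we hit 1:
91^1 ≡ 91 (mod 134)
91^2 ≡ 107 (mod 134)
91^3 ≡ 89 (mod 134)
91^6 ≡ 15 (mod 134)
91^11 ≡ 1 (mod 134) ✓
Therefore the multiplicative order of 91 modulo 134 is 11.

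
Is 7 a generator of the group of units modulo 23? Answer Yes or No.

Yes

φ(23) = 23 − 1 = 22 = 2 · 11.
An element g generates (Z/23Z)^× iff g^(22/q) ≢ 1 (mod 23) for each prime q ∈ {2, 11}.
7^11 ≡ 22 (mod 23)  [q = 2: ≢ 1 ✓]
7^2 ≡ 3 (mod 23)  [q = 11: ≢ 1 ✓]
All checks pass, so 7 has order 22 and is a primitive root modulo 23.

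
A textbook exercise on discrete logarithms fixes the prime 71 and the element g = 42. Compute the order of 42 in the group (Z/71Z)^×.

70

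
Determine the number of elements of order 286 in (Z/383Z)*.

0

φ(383) = 383 − 1 = 382 = 2 · 191.
In a cyclic group of order 382, there are φ(d) elements of order d for each divisor d of 382, and zero for non-divisors.
Here 382 is not a multiple of 286, so there are no elements of order 286.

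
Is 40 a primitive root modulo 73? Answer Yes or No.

φ(73) = 73 − 1 = 72 = 2^3 · 3^2.
It suffices to check that the order of 40 is not a proper divisor of 72: compute 40^(72/q) for q ∈ {2, 3}.
40^36 ≡ 72 (mod 73)  [q = 2: ≢ 1 ✓]
40^24 ≡ 8 (mod 73)  [q = 3: ≢ 1 ✓]
All checks pass, so 40 has order 72 and is a primitive root modulo 73.

Yes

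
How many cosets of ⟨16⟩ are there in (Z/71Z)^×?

Since 16 ∈ (Z/71Z)^×, its order divides φ(71) = 71 − 1 = 70 = 2 · 5 · 7.
Divisors of 70: 1, 2, 5, 7, 10, 14, 35, 70.
Check 16^d mod 71 for each divisor in increasing order:
16^1 ≡ 16
16^2 ≡ 43
16^5 ≡ 48
16^7 ≡ 5
16^10 ≡ 32
16^14 ≡ 25
16^35 ≡ 1
The order of 16 is 35, so the subgroup it generates has 35 elements.
The index is φ(71) / ord(16) = 70 / 35 = 2.

2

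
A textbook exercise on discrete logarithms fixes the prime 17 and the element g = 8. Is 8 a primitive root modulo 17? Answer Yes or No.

φ(17) = 17 − 1 = 16 = 2^4.
Test 8^(16/q) mod 17 for each prime factor q of 16:
8^8 ≡ 1 (mod 17)  [q = 2: ≡ 1 ✗]
8^8 ≡ 1 shows ord(8) | 8, strictly less than φ(17); not a primitive root.

No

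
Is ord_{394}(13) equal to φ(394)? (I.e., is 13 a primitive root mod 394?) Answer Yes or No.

Yes

φ(394) = φ(2)·φ(197) = 1·196 = 196 = 2^2 · 7^2.
An element g generates (Z/394Z)^× iff g^(196/q) ≢ 1 (mod 394) for each prime q ∈ {2, 7}.
13^98 ≡ 393 (mod 394)  [q = 2: ≢ 1 ✓]
13^28 ≡ 361 (mod 394)  [q = 7: ≢ 1 ✓]
None equal 1, so ord_394(13) = 196: 13 is a primitive root.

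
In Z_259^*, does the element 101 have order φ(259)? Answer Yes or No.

No

259 = 7 · 37 is a product of two distinct odd primes, so (Z/259Z)^× ≅ (Z/7Z)^× × (Z/37Z)^× is not cyclic.
No primitive root modulo 259 exists; in particular 101 is not one.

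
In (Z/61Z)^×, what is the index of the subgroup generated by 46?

2

ord(46) | φ(61) = 61 − 1 = 60 = 2^2 · 3 · 5.
Divisors of 60: 1, 2, 3, 4, 5, 6, 10, 12, 15, 20, 30, 60.
Compute 46^d (mod 61) for the divisors d until we hit 1:
46^1 ≡ 46 (mod 61)
46^2 ≡ 42 (mod 61)
46^3 ≡ 41 (mod 61)
46^4 ≡ 56 (mod 61)
46^5 ≡ 14 (mod 61)
46^6 ≡ 34 (mod 61)
46^10 ≡ 13 (mod 61)
46^12 ≡ 58 (mod 61)
46^15 ≡ 60 (mod 61)
46^20 ≡ 47 (mod 61)
46^30 ≡ 1 (mod 61) ✓
The order of 46 is 30, so the subgroup it generates has 30 elements.
The index is φ(61) / ord(46) = 60 / 30 = 2.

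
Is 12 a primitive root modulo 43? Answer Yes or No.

φ(43) = 43 − 1 = 42 = 2 · 3 · 7.
It suffices to check that the order of 12 is not a proper divisor of 42: compute 12^(42/q) for q ∈ {2, 3, 7}.
12^21 ≡ 42 (mod 43)  [q = 2: ≢ 1 ✓]
12^14 ≡ 36 (mod 43)  [q = 3: ≢ 1 ✓]
12^6 ≡ 21 (mod 43)  [q = 7: ≢ 1 ✓]
Every test exponent gives a nontrivial residue, hence 12 generates the full group.

Yes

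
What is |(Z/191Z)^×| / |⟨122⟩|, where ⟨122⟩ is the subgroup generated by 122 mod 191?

5

The order of 122 must divide φ(191) = 191 − 1 = 190 = 2 · 5 · 19.
Divisors of 190: 1, 2, 5, 10, 19, 38, 95, 190.
Check 122^d mod 191 for each divisor in increasing order:
122^1 ≡ 122 (mod 191)
122^2 ≡ 177 (mod 191)
122^5 ≡ 37 (mod 191)
122^10 ≡ 32 (mod 191)
122^19 ≡ 190 (mod 191)
122^38 ≡ 1 (mod 191) ✓
So ord_191(122) = 38, hence |⟨122⟩| = 38.
Index = |(Z/191Z)^×| / |⟨122⟩| = 190 / 38 = 5.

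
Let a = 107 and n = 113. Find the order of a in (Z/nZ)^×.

By Lagrange's theorem, ord_113(107) divides φ(113) = 113 − 1 = 112 = 2^4 · 7.
Divisors of 112: 1, 2, 4, 7, 8, 14, 16, 28, 56, 112.
Check 107^d mod 113 for each divisor in increasing order:
107^1 ≡ 107 (mod 113)
107^2 ≡ 36 (mod 113)
107^4 ≡ 53 (mod 113)
107^7 ≡ 78 (mod 113)
107^8 ≡ 97 (mod 113)
107^14 ≡ 95 (mod 113)
107^16 ≡ 30 (mod 113)
107^28 ≡ 98 (mod 113)
107^56 ≡ 112 (mod 113)
107^112 ≡ 1 (mod 113) ✓
Therefore the multiplicative order of 107 modulo 113 is 112.

112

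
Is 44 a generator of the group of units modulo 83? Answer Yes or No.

φ(83) = 83 − 1 = 82 = 2 · 41.
44 is a primitive root mod 83 iff 44^(φ(83)/q) ≢ 1 for every prime q | φ(83), i.e. q ∈ {2, 41}.
44^41 ≡ 1 (mod 83)  [q = 2: ≡ 1 ✗]
44^2 ≡ 27 (mod 83)  [q = 41: ≢ 1 ✓]
Since 44^41 ≡ 1, the order of 44 divides 41 < 82, so 44 is not a primitive root.

No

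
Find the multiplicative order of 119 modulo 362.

By Lagrange's theorem, ord_362(119) divides φ(362) = φ(2)·φ(181) = 1·180 = 180 = 2^2 · 3^2 · 5.
Divisors of 180: 1, 2, 3, 4, 5, 6, 9, 10, 12, 15, 18, 20, 30, 36, 45, 60, 90, 180.
Evaluate successive powers at the divisors of 180:
119^1 ≡ 119 (mod 362)
119^2 ≡ 43 (mod 362)
119^3 ≡ 49 (mod 362)
119^4 ≡ 39 (mod 362)
119^5 ≡ 297 (mod 362)
119^6 ≡ 229 (mod 362)
119^9 ≡ 361 (mod 362)
119^10 ≡ 243 (mod 362)
119^12 ≡ 313 (mod 362)
119^15 ≡ 133 (mod 362)
119^18 ≡ 1 (mod 362) ✓
Therefore the multiplicative order of 119 modulo 362 is 18.

18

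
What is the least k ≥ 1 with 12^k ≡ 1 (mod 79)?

ord(12) | φ(79) = 79 − 1 = 78 = 2 · 3 · 13.
Divisors of 78: 1, 2, 3, 6, 13, 26, 39, 78.
Test each divisor d:
12^1 ≡ 12 (mod 79)
12^2 ≡ 65 (mod 79)
12^3 ≡ 69 (mod 79)
12^6 ≡ 21 (mod 79)
12^13 ≡ 78 (mod 79)
12^26 ≡ 1 (mod 79) ✓
Hence ord(12) = 26.

26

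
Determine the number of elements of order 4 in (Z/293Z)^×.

2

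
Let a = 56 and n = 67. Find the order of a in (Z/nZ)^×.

33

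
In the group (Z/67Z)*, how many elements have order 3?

φ(67) = 67 − 1 = 66 = 2 · 3 · 11.
(Z/67Z)^× is cyclic (|G| = 66); a cyclic group of order m has exactly φ(d) elements of each order d | m, and none otherwise.
3 | 66, and φ(3) = 3 − 1 = 2.

2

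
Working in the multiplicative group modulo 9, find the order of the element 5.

6

ord(5) | φ(9) = φ(3^2) = 3·(3−1) = 6 = 2 · 3.
Divisors of 6: 1, 2, 3, 6.
Compute 5^d (mod 9) for the divisors d until we hit 1:
5^1 ≡ 5 (mod 9)
5^2 ≡ 7 (mod 9)
5^3 ≡ 8 (mod 9)
5^6 ≡ 1 (mod 9) ✓
Therefore the multiplicative order of 5 modulo 9 is 6.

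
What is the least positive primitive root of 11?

φ(11) = 11 − 1 = 10 = 2 · 5.
g is a primitive root iff g^(10/q) ≢ 1 (mod 11) for each prime q ∈ {2, 5}.
g = 2: 2^5 ≡ 10; 2^2 ≡ 4 — none is 1, so 2 is a primitive root.
The smallest primitive root modulo 11 is 2.

2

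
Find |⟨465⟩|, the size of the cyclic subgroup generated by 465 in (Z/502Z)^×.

125

ord(465) | φ(502) = φ(2)·φ(251) = 1·250 = 250 = 2 · 5^3.
Divisors of 250: 1, 2, 5, 10, 25, 50, 125, 250.
Compute 465^d (mod 502) for the divisors d until we hit 1:
465^1 ≡ 465
465^2 ≡ 365
465^5 ≡ 315
465^10 ≡ 331
465^25 ≡ 219
465^50 ≡ 271
465^125 ≡ 1
Hence ord(465) = 125.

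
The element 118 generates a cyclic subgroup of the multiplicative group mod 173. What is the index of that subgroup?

4

ord(118) | φ(173) = 173 − 1 = 172 = 2^2 · 43.
Divisors of 172: 1, 2, 4, 43, 86, 172.
Compute 118^d (mod 173) for the divisors d until we hit 1:
118^1 ≡ 118 (mod 173)
118^2 ≡ 84 (mod 173)
118^4 ≡ 136 (mod 173)
118^43 ≡ 1 (mod 173) ✓
The order of 118 is 43, so the subgroup it generates has 43 elements.
The index is φ(173) / ord(118) = 172 / 43 = 4.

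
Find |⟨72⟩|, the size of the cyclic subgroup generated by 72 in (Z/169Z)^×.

156

Since 72 ∈ (Z/169Z)^×, its order divides φ(169) = φ(13^2) = 13·(13−1) = 156 = 2^2 · 3 · 13.
Divisors of 156: 1, 2, 3, 4, 6, 12, 13, 26, 39, 52, 78, 156.
Check 72^d mod 169 for each divisor in increasing order:
72^1 ≡ 72 (mod 169)
72^2 ≡ 114 (mod 169)
72^3 ≡ 96 (mod 169)
72^4 ≡ 152 (mod 169)
72^6 ≡ 90 (mod 169)
72^12 ≡ 157 (mod 169)
72^13 ≡ 150 (mod 169)
72^26 ≡ 23 (mod 169)
72^39 ≡ 70 (mod 169)
72^52 ≡ 22 (mod 169)
72^78 ≡ 168 (mod 169)
72^156 ≡ 1 (mod 169) ✓
Hence ord(72) = 156.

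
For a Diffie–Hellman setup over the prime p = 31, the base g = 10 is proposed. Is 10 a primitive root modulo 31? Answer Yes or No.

No

φ(31) = 31 − 1 = 30 = 2 · 3 · 5.
Test 10^(30/q) mod 31 for each prime factor q of 30:
10^15 ≡ 1 (mod 31)  [q = 2: ≡ 1 ✗]
10^10 ≡ 5 (mod 31)  [q = 3: ≢ 1 ✓]
10^6 ≡ 2 (mod 31)  [q = 5: ≢ 1 ✓]
10^15 ≡ 1 shows ord(10) | 15, strictly less than φ(31); not a primitive root.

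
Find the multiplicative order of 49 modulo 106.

13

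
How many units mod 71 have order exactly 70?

φ(71) = 71 − 1 = 70 = 2 · 5 · 7.
In a cyclic group of order 70, there are φ(d) elements of order d for each divisor d of 70, and zero for non-divisors.
70 = 2 · 5 · 7 divides 70, and φ(70) = 24.

24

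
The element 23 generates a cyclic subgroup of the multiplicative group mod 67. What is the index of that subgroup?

2

Since 23 ∈ (Z/67Z)^×, its order divides φ(67) = 67 − 1 = 66 = 2 · 3 · 11.
Divisors of 66: 1, 2, 3, 6, 11, 22, 33, 66.
Evaluate successive powers at the divisors of 66:
23^1 ≡ 23 (mod 67)
23^2 ≡ 60 (mod 67)
23^3 ≡ 40 (mod 67)
23^6 ≡ 59 (mod 67)
23^11 ≡ 29 (mod 67)
23^22 ≡ 37 (mod 67)
23^33 ≡ 1 (mod 67) ✓
Thus |⟨23⟩| = ord(23) = 33.
Index = |(Z/67Z)^×| / |⟨23⟩| = 66 / 33 = 2.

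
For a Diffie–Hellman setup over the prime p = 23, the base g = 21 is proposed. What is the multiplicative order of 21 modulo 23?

22

ord(21) | φ(23) = 23 − 1 = 22 = 2 · 11.
Divisors of 22: 1, 2, 11, 22.
Compute 21^d (mod 23) for the divisors d until we hit 1:
21^1 ≡ 21 (mod 23)
21^2 ≡ 4 (mod 23)
21^11 ≡ 22 (mod 23)
21^22 ≡ 1 (mod 23) ✓
Hence ord(21) = 22.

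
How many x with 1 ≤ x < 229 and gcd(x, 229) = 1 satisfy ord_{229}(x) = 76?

36

φ(229) = 229 − 1 = 228 = 2^2 · 3 · 19.
(Z/229Z)^× is cyclic (|G| = 228); a cyclic group of order m has exactly φ(d) elements of each order d | m, and none otherwise.
76 = 2^2 · 19 divides 228, and φ(76) = 36.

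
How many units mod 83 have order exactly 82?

40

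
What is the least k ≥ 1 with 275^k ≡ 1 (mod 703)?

The order of 275 must divide φ(703) = φ(19·37) = (19−1)·(37−1) = 18·36 = 648 = 2^3 · 3^4.
Divisors of 648: 1, 2, 3, 4, 6, 8, 9, 12, 18, 24, 27, 36, 54, 72, 81, 108, 162, 216, 324, 648.
Evaluate successive powers at the divisors of 648:
275^1 ≡ 275 (mod 703)
275^2 ≡ 404 (mod 703)
275^3 ≡ 26 (mod 703)
275^4 ≡ 120 (mod 703)
275^6 ≡ 676 (mod 703)
275^8 ≡ 340 (mod 703)
275^9 ≡ 1 (mod 703) ✓
Hence ord(275) = 9.

9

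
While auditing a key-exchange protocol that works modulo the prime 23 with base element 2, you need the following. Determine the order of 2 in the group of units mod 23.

The order of 2 must divide φ(23) = 23 − 1 = 22 = 2 · 11.
Divisors of 22: 1, 2, 11, 22.
Check 2^d mod 23 for each divisor in increasing order:
2^1 ≡ 2 (mod 23)
2^2 ≡ 4 (mod 23)
2^11 ≡ 1 (mod 23) ✓
Therefore the multiplicative order of 2 modulo 23 is 11.

11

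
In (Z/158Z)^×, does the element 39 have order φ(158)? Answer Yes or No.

φ(158) = φ(2)·φ(79) = 1·78 = 78 = 2 · 3 · 13.
39 is a primitive root mod 158 iff 39^(φ(158)/q) ≢ 1 for every prime q | φ(158), i.e. q ∈ {2, 3, 13}.
39^39 ≡ 157 (mod 158)  [q = 2: ≢ 1 ✓]
39^26 ≡ 55 (mod 158)  [q = 3: ≢ 1 ✓]
39^6 ≡ 21 (mod 158)  [q = 13: ≢ 1 ✓]
None equal 1, so ord_158(39) = 78: 39 is a primitive root.

Yes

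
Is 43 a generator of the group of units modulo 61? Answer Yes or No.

Yes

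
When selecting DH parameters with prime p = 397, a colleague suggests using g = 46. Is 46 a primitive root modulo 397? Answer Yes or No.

Yes

φ(397) = 397 − 1 = 396 = 2^2 · 3^2 · 11.
46 is a primitive root mod 397 iff 46^(φ(397)/q) ≢ 1 for every prime q | φ(397), i.e. q ∈ {2, 3, 11}.
46^198 ≡ 396 (mod 397)  [q = 2: ≢ 1 ✓]
46^132 ≡ 34 (mod 397)  [q = 3: ≢ 1 ✓]
46^36 ≡ 31 (mod 397)  [q = 11: ≢ 1 ✓]
All checks pass, so 46 has order 396 and is a primitive root modulo 397.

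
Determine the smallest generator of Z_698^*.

φ(698) = φ(2)·φ(349) = 1·348 = 348 = 2^2 · 3 · 29.
Test candidates g = 2, 3, … against the prime factors q ∈ {2, 3, 29} of φ(698): g is a generator iff g^(348/q) ≢ 1 for every such q.
g = 2: gcd(2, 698) = 2 > 1, not a unit — skip.
g = 3: 3^174 ≡ 1 — hits 1, so not a primitive root.
g = 4: gcd(4, 698) = 2 > 1, not a unit — skip.
g = 5: 5^174 ≡ 1 — hits 1, so not a primitive root.
g = 6: gcd(6, 698) = 2 > 1, not a unit — skip.
g = 7: 7^174 ≡ 697; 7^116 ≡ 575; 7^12 ≡ 249 — none is 1, so 7 is a primitive root.
The smallest primitive root modulo 698 is 7.

7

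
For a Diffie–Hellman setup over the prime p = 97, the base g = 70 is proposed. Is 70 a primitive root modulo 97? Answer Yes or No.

No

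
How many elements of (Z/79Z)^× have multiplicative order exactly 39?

24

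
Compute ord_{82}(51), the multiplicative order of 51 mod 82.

By Lagrange's theorem, ord_82(51) divides φ(82) = φ(2)·φ(41) = 1·40 = 40 = 2^3 · 5.
Divisors of 40: 1, 2, 4, 5, 8, 10, 20, 40.
Evaluate successive powers at the divisors of 40:
51^1 ≡ 51 (mod 82)
51^2 ≡ 59 (mod 82)
51^4 ≡ 37 (mod 82)
51^5 ≡ 1 (mod 82) ✓
Hence ord(51) = 5.

5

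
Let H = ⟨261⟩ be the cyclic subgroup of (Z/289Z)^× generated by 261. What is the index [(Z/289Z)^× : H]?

By Lagrange's theorem, ord_289(261) divides φ(289) = φ(17^2) = 17·(17−1) = 272 = 2^4 · 17.
Divisors of 272: 1, 2, 4, 8, 16, 17, 34, 68, 136, 272.
Compute 261^d (mod 289) for the divisors d until we hit 1:
261^1 ≡ 261 (mod 289)
261^2 ≡ 206 (mod 289)
261^4 ≡ 242 (mod 289)
261^8 ≡ 186 (mod 289)
261^16 ≡ 205 (mod 289)
261^17 ≡ 40 (mod 289)
261^34 ≡ 155 (mod 289)
261^68 ≡ 38 (mod 289)
261^136 ≡ 288 (mod 289)
261^272 ≡ 1 (mod 289) ✓
Thus |⟨261⟩| = ord(261) = 272.
The index is φ(289) / ord(261) = 272 / 272 = 1.

1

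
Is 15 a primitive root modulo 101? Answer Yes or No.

φ(101) = 101 − 1 = 100 = 2^2 · 5^2.
15 is a primitive root mod 101 iff 15^(φ(101)/q) ≢ 1 for every prime q | φ(101), i.e. q ∈ {2, 5}.
15^50 ≡ 100 (mod 101)  [q = 2: ≢ 1 ✓]
15^20 ≡ 87 (mod 101)  [q = 5: ≢ 1 ✓]
None equal 1, so ord_101(15) = 100: 15 is a primitive root.

Yes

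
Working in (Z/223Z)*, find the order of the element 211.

111

The order of 211 must divide φ(223) = 223 − 1 = 222 = 2 · 3 · 37.
Divisors of 222: 1, 2, 3, 6, 37, 74, 111, 222.
Test each divisor d:
211^1 ≡ 211 (mod 223)
211^2 ≡ 144 (mod 223)
211^3 ≡ 56 (mod 223)
211^6 ≡ 14 (mod 223)
211^37 ≡ 39 (mod 223)
211^74 ≡ 183 (mod 223)
211^111 ≡ 1 (mod 223) ✓
So ord_223(211) = 111.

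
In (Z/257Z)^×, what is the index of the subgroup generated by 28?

1

Since 28 ∈ (Z/257Z)^×, its order divides φ(257) = 257 − 1 = 256 = 2^8.
Divisors of 256: 1, 2, 4, 8, 16, 32, 64, 128, 256.
Test each divisor d:
28^1 ≡ 28 (mod 257)
28^2 ≡ 13 (mod 257)
28^4 ≡ 169 (mod 257)
28^8 ≡ 34 (mod 257)
28^16 ≡ 128 (mod 257)
28^32 ≡ 193 (mod 257)
28^64 ≡ 241 (mod 257)
28^128 ≡ 256 (mod 257)
28^256 ≡ 1 (mod 257) ✓
Thus |⟨28⟩| = ord(28) = 256.
Index = |(Z/257Z)^×| / |⟨28⟩| = 256 / 256 = 1.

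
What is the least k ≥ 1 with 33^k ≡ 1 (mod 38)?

18

By Lagrange's theorem, ord_38(33) divides φ(38) = φ(2)·φ(19) = 1·18 = 18 = 2 · 3^2.
Divisors of 18: 1, 2, 3, 6, 9, 18.
Evaluate successive powers at the divisors of 18:
33^1 ≡ 33
33^2 ≡ 25
33^3 ≡ 27
33^6 ≡ 7
33^9 ≡ 37
33^18 ≡ 1
So ord_38(33) = 18.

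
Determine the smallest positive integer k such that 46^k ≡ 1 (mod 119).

48

ord(46) | φ(119) = φ(7·17) = (7−1)·(17−1) = 6·16 = 96 = 2^5 · 3.
Divisors of 96: 1, 2, 3, 4, 6, 8, 12, 16, 24, 32, 48, 96.
Evaluate successive powers at the divisors of 96:
46^1 ≡ 46 (mod 119)
46^2 ≡ 93 (mod 119)
46^3 ≡ 113 (mod 119)
46^4 ≡ 81 (mod 119)
46^6 ≡ 36 (mod 119)
46^8 ≡ 16 (mod 119)
46^12 ≡ 106 (mod 119)
46^16 ≡ 18 (mod 119)
46^24 ≡ 50 (mod 119)
46^32 ≡ 86 (mod 119)
46^48 ≡ 1 (mod 119) ✓
The smallest such exponent is 48, so the order of 46 is 48.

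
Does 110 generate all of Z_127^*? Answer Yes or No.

φ(127) = 127 − 1 = 126 = 2 · 3^2 · 7.
Test 110^(126/q) mod 127 for each prime factor q of 126:
110^63 ≡ 126 (mod 127)  [q = 2: ≢ 1 ✓]
110^42 ≡ 19 (mod 127)  [q = 3: ≢ 1 ✓]
110^18 ≡ 64 (mod 127)  [q = 7: ≢ 1 ✓]
None equal 1, so ord_127(110) = 126: 110 is a primitive root.

Yes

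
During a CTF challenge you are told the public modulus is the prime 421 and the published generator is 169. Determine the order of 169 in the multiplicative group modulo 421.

ord(169) | φ(421) = 421 − 1 = 420 = 2^2 · 3 · 5 · 7.
Divisors of 420: 1, 2, 3, 4, 5, 6, 7, 10, 12, 14, 15, 20, 21, 28, 30, 35, 42, 60, 70, 84, 105, 140, 210, 420.
Compute 169^d (mod 421) for the divisors d until we hit 1:
169^1 ≡ 169 (mod 421)
169^2 ≡ 354 (mod 421)
169^3 ≡ 44 (mod 421)
169^4 ≡ 279 (mod 421)
169^5 ≡ 420 (mod 421)
169^6 ≡ 252 (mod 421)
169^7 ≡ 67 (mod 421)
169^10 ≡ 1 (mod 421) ✓
The smallest such exponent is 10, so the order of 169 is 10.

10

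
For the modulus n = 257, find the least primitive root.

3

φ(257) = 257 − 1 = 256 = 2^8.
g is a primitive root iff g^(256/q) ≢ 1 (mod 257) for each prime q ∈ {2}.
g = 2: 2^128 ≡ 1 — hits 1, so not a primitive root.
g = 3: 3^128 ≡ 256 — none is 1, so 3 is a primitive root.
The smallest primitive root modulo 257 is 3.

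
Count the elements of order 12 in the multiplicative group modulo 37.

4

φ(37) = 37 − 1 = 36 = 2^2 · 3^2.
In a cyclic group of order 36, there are φ(d) elements of order d for each divisor d of 36, and zero for non-divisors.
12 = 2^2 · 3 divides 36, and φ(12) = 4.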